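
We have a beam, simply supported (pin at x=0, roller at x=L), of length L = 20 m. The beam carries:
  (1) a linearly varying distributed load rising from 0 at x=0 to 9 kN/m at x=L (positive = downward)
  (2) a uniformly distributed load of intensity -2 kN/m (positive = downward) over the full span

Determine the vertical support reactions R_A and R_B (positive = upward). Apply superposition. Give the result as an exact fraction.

Load 1 — triangular load w₀=9 kN/m (0→w₀ over full span):
  R_A = w₀L/6 = 9·20/6 = 30 kN
  R_B = w₀L/3 = 9·20/3 = 60 kN
Load 2 — uniform load w=-2 kN/m over full span:
  R_A = wL/2 = (-2)·20/2 = -20 kN
  R_B = wL/2 = (-2)·20/2 = -20 kN
Superposition: R_A = 10 kN, R_B = 40 kN

R_A = 10 kN, R_B = 40 kN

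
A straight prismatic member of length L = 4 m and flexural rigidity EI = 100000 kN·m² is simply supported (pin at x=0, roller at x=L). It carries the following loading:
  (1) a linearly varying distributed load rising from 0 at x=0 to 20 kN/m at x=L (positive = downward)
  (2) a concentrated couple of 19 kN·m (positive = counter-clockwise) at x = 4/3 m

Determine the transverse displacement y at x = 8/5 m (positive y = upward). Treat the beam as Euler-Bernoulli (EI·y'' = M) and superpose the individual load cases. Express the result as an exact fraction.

Load 1 — triangular load w₀=20 kN/m (0→w₀ over full span):
  y_1 = -w₀x(7L⁴-10L²x²+3x⁴)/(360LEI) = -20·(8/5)·(7·4⁴-10·4²·(8/5)²+3·(8/5)⁴)/(360·4·100000) = -9128/29296875 m
Load 2 — applied couple M₀=19 kN·m at a=4/3 m (b=L-a=8/3):
  y_2 = (M₀x³/(6L)-M₀(x-a)²/2+C₁x)/EI  [x>a] with C₁=M₀(3b²-L²)/(6L)=38/9 = (19·(8/5)³/(6·4)-19·((8/5)-(4/3))²/2+(38/9)·(8/5))/100000 = 437/4687500 m
Superposition: y = Σ y_i = -8529/39062500 m ≈ -0.000218 m

y(8/5) = -8529/39062500 m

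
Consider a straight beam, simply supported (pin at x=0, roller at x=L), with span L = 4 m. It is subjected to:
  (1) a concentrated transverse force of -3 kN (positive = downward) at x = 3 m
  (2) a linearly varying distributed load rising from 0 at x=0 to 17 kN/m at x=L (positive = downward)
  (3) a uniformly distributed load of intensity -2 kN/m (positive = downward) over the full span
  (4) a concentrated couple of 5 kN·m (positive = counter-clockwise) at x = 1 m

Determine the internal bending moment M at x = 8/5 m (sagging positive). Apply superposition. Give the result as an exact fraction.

M(8/5) = 899/125 kN·m

Load 1 — point force P=-3 kN at a=3 m (b=L-a=1):
  M_1 = Pbx/L  [x≤a] = (-3)·1·(8/5)/4 = -6/5 kN·m
Load 2 — triangular load w₀=17 kN/m (0→w₀ over full span):
  M_2 = w₀Lx/6 - w₀x³/(6L) = 17·4·(8/5)/6 - 17·(8/5)³/(6·4) = 1904/125 kN·m
Load 3 — uniform load w=-2 kN/m over full span:
  M_3 = wx(L-x)/2 = (-2)·(8/5)·(4-(8/5))/2 = -96/25 kN·m
Load 4 — applied couple M₀=5 kN·m at a=1 m (b=L-a=3):
  M_4 = M₀x/L - M₀  [x>a] = 5·(8/5)/4 - 5 = -3 kN·m
Superposition: M = Σ M_i = 899/125 kN·m ≈ 7.192000 kN·m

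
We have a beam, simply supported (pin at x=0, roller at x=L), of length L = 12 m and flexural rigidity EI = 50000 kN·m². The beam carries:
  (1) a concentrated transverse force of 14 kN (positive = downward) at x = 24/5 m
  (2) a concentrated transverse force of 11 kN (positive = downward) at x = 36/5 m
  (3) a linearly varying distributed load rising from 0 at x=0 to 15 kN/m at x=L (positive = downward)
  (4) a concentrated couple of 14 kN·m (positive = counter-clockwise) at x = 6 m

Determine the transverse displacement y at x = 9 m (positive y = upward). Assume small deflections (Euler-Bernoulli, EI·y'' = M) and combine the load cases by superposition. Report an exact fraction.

y(9) = -8313039/200000000 m

Load 1 — point force P=14 kN at a=24/5 m (b=L-a=36/5):
  y_1 = -Pa(L-x)(2Lx-a²-x²)/(6LEI)  [x>a] = -14·(24/5)·(12-9)·(2·12·9-(24/5)²-9²)/(6·12·50000) = -19593/3125000 m
Load 2 — point force P=11 kN at a=36/5 m (b=L-a=24/5):
  y_2 = -Pa(L-x)(2Lx-a²-x²)/(6LEI)  [x>a] = -11·(36/5)·(12-9)·(2·12·9-(36/5)²-9²)/(6·12·50000) = -68607/12500000 m
Load 3 — triangular load w₀=15 kN/m (0→w₀ over full span):
  y_3 = -w₀x(7L⁴-10L²x²+3x⁴)/(360LEI) = -15·9·(7·12⁴-10·12²·9²+3·9⁴)/(360·12·50000) = -9639/320000 m
Load 4 — applied couple M₀=14 kN·m at a=6 m (b=L-a=6):
  y_4 = (M₀x³/(6L)-M₀(x-a)²/2+C₁x)/EI  [x>a] with C₁=M₀(3b²-L²)/(6L)=-7 = (14·9³/(6·12)-14·(9-6)²/2+(-7)·9)/50000 = 63/200000 m
Superposition: y = Σ y_i = -8313039/200000000 m ≈ -0.041565 m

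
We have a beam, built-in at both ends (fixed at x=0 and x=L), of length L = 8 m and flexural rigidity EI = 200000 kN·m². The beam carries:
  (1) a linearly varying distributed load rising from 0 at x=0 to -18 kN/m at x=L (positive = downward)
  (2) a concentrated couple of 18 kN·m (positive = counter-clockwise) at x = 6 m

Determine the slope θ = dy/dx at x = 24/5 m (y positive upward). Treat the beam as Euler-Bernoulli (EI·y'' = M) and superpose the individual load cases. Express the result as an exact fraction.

Load 1 — triangular load w₀=-18 kN/m (0→w₀ over full span):
  θ_1 = -w₀(2x(L-x)(L-2x)(x+2L)+x²(L-x)²)/(120LEI) = -(-18)·(2·(24/5)·(8-(24/5))·(8-2·(24/5))·((24/5)+2·8)+(24/5)²·(8-(24/5))²)/(120·8·200000) = -144/1953125 rad
Load 2 — applied couple M₀=18 kN·m at a=6 m (b=L-a=2):
  θ_2 = (R_Ax²/2 - M_Ax)/EI  [x≤a] with R_A=81/32, M_A=45/8 = ((81/32)·(24/5)²/2 - (45/8)·(24/5))/200000 = 27/2500000 rad
Superposition: θ = Σ θ_i = -3933/62500000 rad ≈ -0.000063 rad

θ(24/5) = -3933/62500000 rad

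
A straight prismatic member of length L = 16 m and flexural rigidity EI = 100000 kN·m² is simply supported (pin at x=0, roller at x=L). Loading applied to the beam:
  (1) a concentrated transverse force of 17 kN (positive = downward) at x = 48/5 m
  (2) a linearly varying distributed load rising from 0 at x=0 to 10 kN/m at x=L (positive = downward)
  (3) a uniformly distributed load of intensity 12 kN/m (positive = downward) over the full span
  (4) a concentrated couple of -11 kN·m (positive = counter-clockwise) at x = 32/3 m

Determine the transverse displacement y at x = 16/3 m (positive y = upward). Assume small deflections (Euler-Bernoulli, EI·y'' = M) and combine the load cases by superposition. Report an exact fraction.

y(16/3) = -38548276/284765625 m

Load 1 — point force P=17 kN at a=48/5 m (b=L-a=32/5):
  y_1 = -Pbx(L²-b²-x²)/(6LEI)  [x≤a] = -17·(32/5)·(16/3)·(16²-(32/5)²-(16/3)²)/(6·16·100000) = -356864/31640625 m
Load 2 — triangular load w₀=10 kN/m (0→w₀ over full span):
  y_2 = -w₀x(7L⁴-10L²x²+3x⁴)/(360LEI) = -10·(16/3)·(7·16⁴-10·16²·(16/3)²+3·(16/3)⁴)/(360·16·100000) = -16384/455625 m
Load 3 — uniform load w=12 kN/m over full span:
  y_3 = -wx(L³-2Lx²+x³)/(24EI) = -12·(16/3)·(16³-2·16·(16/3)²+(16/3)³)/(24·100000) = -22528/253125 m
Load 4 — applied couple M₀=-11 kN·m at a=32/3 m (b=L-a=16/3):
  y_4 = (M₀x³/(6L)+C₁x)/EI  [x≤a] with C₁=M₀(3b²-L²)/(6L)=176/9 = ((-11)·(16/3)³/(6·16)+(176/9)·(16/3))/100000 = 44/50625 m
Superposition: y = Σ y_i = -38548276/284765625 m ≈ -0.135368 m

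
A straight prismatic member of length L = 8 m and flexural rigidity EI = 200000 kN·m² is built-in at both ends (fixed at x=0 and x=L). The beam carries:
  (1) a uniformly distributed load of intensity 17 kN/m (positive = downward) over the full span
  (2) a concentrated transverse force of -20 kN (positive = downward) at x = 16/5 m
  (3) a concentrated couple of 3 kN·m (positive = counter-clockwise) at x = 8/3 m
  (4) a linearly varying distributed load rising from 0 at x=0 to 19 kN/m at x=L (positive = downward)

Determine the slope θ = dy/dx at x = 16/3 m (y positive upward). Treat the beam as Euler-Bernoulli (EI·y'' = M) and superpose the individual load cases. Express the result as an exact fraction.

θ(16/3) = 49309/151875000 rad

Load 1 — uniform load w=17 kN/m over full span:
  θ_1 = -wx(L-x)(L-2x)/(12EI) = -17·(16/3)·(8-(16/3))·(8-2·(16/3))/(12·200000) = 68/253125 rad
Load 2 — point force P=-20 kN at a=16/5 m (b=L-a=24/5):
  θ_2 = Pa²(L-x)(2bL-(3b+a)(L-x))/(2L³EI)  [x>a] = (-20)·(16/5)²·(8-(16/3))·(2·(24/5)·8-(3·(24/5)+(16/5))·(8-(16/3)))/(2·8³·200000) = -56/703125 rad
Load 3 — applied couple M₀=3 kN·m at a=8/3 m (b=L-a=16/3):
  θ_3 = (R_Ax²/2 - M_Ax - M₀(x-a))/EI  [x>a] with R_A=1/2, M_A=0 = ((1/2)·(16/3)²/2 - 0·(16/3) - 3·((16/3)-(8/3)))/200000 = -1/225000 rad
Load 4 — triangular load w₀=19 kN/m (0→w₀ over full span):
  θ_4 = -w₀(2x(L-x)(L-2x)(x+2L)+x²(L-x)²)/(120LEI) = -19·(2·(16/3)·(8-(16/3))·(8-2·(16/3))·((16/3)+2·8)+(16/3)²·(8-(16/3))²)/(120·8·200000) = 532/3796875 rad
Superposition: θ = Σ θ_i = 49309/151875000 rad ≈ 0.000325 rad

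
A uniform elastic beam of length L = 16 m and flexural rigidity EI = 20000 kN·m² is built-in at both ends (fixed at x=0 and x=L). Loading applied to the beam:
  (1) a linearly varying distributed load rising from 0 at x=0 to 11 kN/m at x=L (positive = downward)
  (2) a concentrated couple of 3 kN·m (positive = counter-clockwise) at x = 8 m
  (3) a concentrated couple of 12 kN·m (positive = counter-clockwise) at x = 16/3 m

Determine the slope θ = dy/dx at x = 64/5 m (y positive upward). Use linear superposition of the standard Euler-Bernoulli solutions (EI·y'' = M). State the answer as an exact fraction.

Load 1 — triangular load w₀=11 kN/m (0→w₀ over full span):
  θ_1 = -w₀(2x(L-x)(L-2x)(x+2L)+x²(L-x)²)/(120LEI) = -11·(2·(64/5)·(16-(64/5))·(16-2·(64/5))·((64/5)+2·16)+(64/5)²·(16-(64/5))²)/(120·16·20000) = 11264/1171875 rad
Load 2 — applied couple M₀=3 kN·m at a=8 m (b=L-a=8):
  θ_2 = (R_Ax²/2 - M_Ax - M₀(x-a))/EI  [x>a] with R_A=9/32, M_A=3/4 = ((9/32)·(64/5)²/2 - (3/4)·(64/5) - 3·((64/5)-8))/20000 = -3/62500 rad
Load 3 — applied couple M₀=12 kN·m at a=16/3 m (b=L-a=32/3):
  θ_3 = (R_Ax²/2 - M_Ax - M₀(x-a))/EI  [x>a] with R_A=1, M_A=0 = (1·(64/5)²/2 - 0·(64/5) - 12·((64/5)-(16/3)))/20000 = -6/15625 rad
Superposition: θ = Σ θ_i = 43031/4687500 rad ≈ 0.009180 rad

θ(64/5) = 43031/4687500 rad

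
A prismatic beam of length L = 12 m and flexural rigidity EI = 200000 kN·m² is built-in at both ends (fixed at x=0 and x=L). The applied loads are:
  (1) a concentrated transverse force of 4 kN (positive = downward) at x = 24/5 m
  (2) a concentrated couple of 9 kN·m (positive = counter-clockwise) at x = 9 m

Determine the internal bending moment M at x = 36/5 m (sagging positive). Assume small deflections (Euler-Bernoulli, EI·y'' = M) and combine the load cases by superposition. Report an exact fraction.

Load 1 — point force P=4 kN at a=24/5 m (b=L-a=36/5):
  M_1 = Pa²(a+3b)(L-x)/L³ - Pa²b/L²  [x>a] = 4·(24/5)²·((24/5)+3·(36/5))·(12-(36/5))/12³ - 4·(24/5)²·(36/5)/12² = 1344/625 kN·m
Load 2 — applied couple M₀=9 kN·m at a=9 m (b=L-a=3):
  M_2 = R_Ax - M_A  [x≤a] with R_A=27/32, M_A=45/16 = (27/32)·(36/5) - (45/16) = 261/80 kN·m
Superposition: M = Σ M_i = 54129/10000 kN·m ≈ 5.412900 kN·m

M(36/5) = 54129/10000 kN·m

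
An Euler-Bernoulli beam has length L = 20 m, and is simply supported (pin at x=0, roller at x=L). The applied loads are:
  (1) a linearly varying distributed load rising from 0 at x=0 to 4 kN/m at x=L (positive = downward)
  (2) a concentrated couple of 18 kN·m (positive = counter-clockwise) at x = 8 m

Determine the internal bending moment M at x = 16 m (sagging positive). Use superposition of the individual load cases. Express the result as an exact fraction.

Load 1 — triangular load w₀=4 kN/m (0→w₀ over full span):
  M_1 = w₀Lx/6 - w₀x³/(6L) = 4·20·16/6 - 4·16³/(6·20) = 384/5 kN·m
Load 2 — applied couple M₀=18 kN·m at a=8 m (b=L-a=12):
  M_2 = M₀x/L - M₀  [x>a] = 18·16/20 - 18 = -18/5 kN·m
Superposition: M = Σ M_i = 366/5 kN·m ≈ 73.200000 kN·m

M(16) = 366/5 kN·m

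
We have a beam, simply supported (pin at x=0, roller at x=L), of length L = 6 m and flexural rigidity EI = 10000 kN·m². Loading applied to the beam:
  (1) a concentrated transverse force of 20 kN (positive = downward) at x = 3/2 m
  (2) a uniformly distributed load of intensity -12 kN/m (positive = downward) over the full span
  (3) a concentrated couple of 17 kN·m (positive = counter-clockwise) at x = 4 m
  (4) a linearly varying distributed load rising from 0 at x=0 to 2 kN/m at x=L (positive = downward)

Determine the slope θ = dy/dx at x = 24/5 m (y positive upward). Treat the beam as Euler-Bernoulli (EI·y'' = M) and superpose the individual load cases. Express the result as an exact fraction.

θ(24/5) = -690557/150000000 rad

Load 1 — point force P=20 kN at a=3/2 m (b=L-a=9/2):
  θ_1 = -Pa(2L²-6Lx+3x²+a²)/(6LEI)  [x>a] = -20·(3/2)·(2·6²-6·6·(24/5)+3·(24/5)²+(3/2)²)/(6·6·10000) = 981/400000 rad
Load 2 — uniform load w=-12 kN/m over full span:
  θ_2 = -w(L³-6Lx²+4x³)/(24EI) = -(-12)·(6³-6·6·(24/5)²+4·(24/5)³)/(24·10000) = -2673/312500 rad
Load 3 — applied couple M₀=17 kN·m at a=4 m (b=L-a=2):
  θ_3 = (M₀x²/(2L)-M₀(x-a)+C₁)/EI  [x>a] with C₁=M₀(3b²-L²)/(6L)=-34/3 = (17·(24/5)²/(2·6)-17·((24/5)-4)+(-34/3))/10000 = 289/375000 rad
Load 4 — triangular load w₀=2 kN/m (0→w₀ over full span):
  θ_4 = -w₀(7L⁴-30L²x²+15x⁴)/(360LEI) = -2·(7·6⁴-30·6²·(24/5)²+15·(24/5)⁴)/(360·6·10000) = 2271/3125000 rad
Superposition: θ = Σ θ_i = -690557/150000000 rad ≈ -0.004604 rad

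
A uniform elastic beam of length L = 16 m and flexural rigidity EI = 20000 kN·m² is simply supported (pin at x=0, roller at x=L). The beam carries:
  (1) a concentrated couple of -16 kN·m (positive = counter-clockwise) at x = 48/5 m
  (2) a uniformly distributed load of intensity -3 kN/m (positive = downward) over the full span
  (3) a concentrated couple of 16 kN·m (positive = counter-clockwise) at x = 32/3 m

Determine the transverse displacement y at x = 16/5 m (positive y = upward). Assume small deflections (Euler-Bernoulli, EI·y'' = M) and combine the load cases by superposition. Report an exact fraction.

y(16/5) = 263744/3515625 m

Load 1 — applied couple M₀=-16 kN·m at a=48/5 m (b=L-a=32/5):
  y_1 = (M₀x³/(6L)+C₁x)/EI  [x≤a] with C₁=M₀(3b²-L²)/(6L)=1664/75 = ((-16)·(16/5)³/(6·16)+(1664/75)·(16/5))/20000 = 256/78125 m
Load 2 — uniform load w=-3 kN/m over full span:
  y_2 = -wx(L³-2Lx²+x³)/(24EI) = -(-3)·(16/5)·(16³-2·16·(16/5)²+(16/5)³)/(24·20000) = 29696/390625 m
Load 3 — applied couple M₀=16 kN·m at a=32/3 m (b=L-a=16/3):
  y_3 = (M₀x³/(6L)+C₁x)/EI  [x≤a] with C₁=M₀(3b²-L²)/(6L)=-256/9 = (16·(16/5)³/(6·16)+(-256/9)·(16/5))/20000 = -3008/703125 m
Superposition: y = Σ y_i = 263744/3515625 m ≈ 0.075021 m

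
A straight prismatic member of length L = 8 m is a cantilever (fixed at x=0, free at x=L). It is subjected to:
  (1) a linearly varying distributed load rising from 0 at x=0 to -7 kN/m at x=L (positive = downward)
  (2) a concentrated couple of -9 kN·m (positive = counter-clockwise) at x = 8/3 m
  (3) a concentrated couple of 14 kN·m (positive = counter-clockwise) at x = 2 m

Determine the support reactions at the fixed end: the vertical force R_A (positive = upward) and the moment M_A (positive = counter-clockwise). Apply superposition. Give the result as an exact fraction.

R_A = -28 kN, M_A = -463/3 kN·m

Load 1 — triangular load w₀=-7 kN/m (0→w₀ over full span):
  R_A = w₀L/2 = (-7)·8/2 = -28 kN
  M_A = w₀L²/3 = (-7)·8²/3 = -448/3 kN·m
Load 2 — applied couple M₀=-9 kN·m at a=8/3 m (b=L-a=16/3):
  R_A = 0 kN
  M_A = -M₀ = -(-9) = 9 kN·m
Load 3 — applied couple M₀=14 kN·m at a=2 m (b=L-a=6):
  R_A = 0 kN
  M_A = -M₀ = -14 kN·m
Superposition: R_A = -28 kN, M_A = -463/3 kN·m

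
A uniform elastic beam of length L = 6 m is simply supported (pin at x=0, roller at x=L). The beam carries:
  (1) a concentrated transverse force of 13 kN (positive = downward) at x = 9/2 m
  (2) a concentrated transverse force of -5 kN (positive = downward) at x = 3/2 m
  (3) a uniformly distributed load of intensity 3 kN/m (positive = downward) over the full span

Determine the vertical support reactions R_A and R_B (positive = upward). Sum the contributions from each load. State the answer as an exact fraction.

R_A = 17/2 kN, R_B = 35/2 kN

Load 1 — point force P=13 kN at a=9/2 m (b=L-a=3/2):
  R_A = Pb/L = 13·(3/2)/6 = 13/4 kN
  R_B = Pa/L = 13·(9/2)/6 = 39/4 kN
Load 2 — point force P=-5 kN at a=3/2 m (b=L-a=9/2):
  R_A = Pb/L = (-5)·(9/2)/6 = -15/4 kN
  R_B = Pa/L = (-5)·(3/2)/6 = -5/4 kN
Load 3 — uniform load w=3 kN/m over full span:
  R_A = wL/2 = 3·6/2 = 9 kN
  R_B = wL/2 = 3·6/2 = 9 kN
Superposition: R_A = 17/2 kN, R_B = 35/2 kN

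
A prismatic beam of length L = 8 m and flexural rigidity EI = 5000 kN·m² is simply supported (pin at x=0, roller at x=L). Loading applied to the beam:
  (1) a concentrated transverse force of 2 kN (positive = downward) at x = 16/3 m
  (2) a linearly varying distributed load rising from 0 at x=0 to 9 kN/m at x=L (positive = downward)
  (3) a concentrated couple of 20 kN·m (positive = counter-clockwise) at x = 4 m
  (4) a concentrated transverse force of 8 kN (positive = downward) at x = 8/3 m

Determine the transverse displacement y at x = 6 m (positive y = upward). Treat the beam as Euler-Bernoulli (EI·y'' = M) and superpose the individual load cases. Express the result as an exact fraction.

Load 1 — point force P=2 kN at a=16/3 m (b=L-a=8/3):
  y_1 = -Pa(L-x)(2Lx-a²-x²)/(6LEI)  [x>a] = -2·(16/3)·(8-6)·(2·8·6-(16/3)²-6²)/(6·8·5000) = -142/50625 m
Load 2 — triangular load w₀=9 kN/m (0→w₀ over full span):
  y_2 = -w₀x(7L⁴-10L²x²+3x⁴)/(360LEI) = -9·6·(7·8⁴-10·8²·6²+3·6⁴)/(360·8·5000) = -357/10000 m
Load 3 — applied couple M₀=20 kN·m at a=4 m (b=L-a=4):
  y_3 = (M₀x³/(6L)-M₀(x-a)²/2+C₁x)/EI  [x>a] with C₁=M₀(3b²-L²)/(6L)=-20/3 = (20·6³/(6·8)-20·(6-4)²/2+(-20/3)·6)/5000 = 1/500 m
Load 4 — point force P=8 kN at a=8/3 m (b=L-a=16/3):
  y_4 = -Pa(L-x)(2Lx-a²-x²)/(6LEI)  [x>a] = -8·(8/3)·(8-6)·(2·8·6-(8/3)²-6²)/(6·8·5000) = -476/50625 m
Superposition: y = Σ y_i = -2479/54000 m ≈ -0.045907 m

y(6) = -2479/54000 m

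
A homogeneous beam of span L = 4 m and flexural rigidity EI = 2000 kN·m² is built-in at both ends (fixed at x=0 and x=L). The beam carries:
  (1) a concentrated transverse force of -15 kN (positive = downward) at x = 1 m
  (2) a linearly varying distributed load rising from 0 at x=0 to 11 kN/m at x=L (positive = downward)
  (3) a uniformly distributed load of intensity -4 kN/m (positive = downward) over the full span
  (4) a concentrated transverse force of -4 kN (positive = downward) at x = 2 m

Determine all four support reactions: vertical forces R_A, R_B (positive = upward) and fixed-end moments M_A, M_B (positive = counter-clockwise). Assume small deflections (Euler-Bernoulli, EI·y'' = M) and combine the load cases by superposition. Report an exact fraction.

R_A = -2569/160 kN, M_A = -2377/240 kN·m, R_B = 489/160 kN, M_B = 323/240 kN·m

Load 1 — point force P=-15 kN at a=1 m (b=L-a=3):
  R_A = Pb²(3a+b)/L³ = (-15)·3²·(3·1+3)/4³ = -405/32 kN
  M_A = Pab²/L² = (-15)·1·3²/4² = -135/16 kN·m
  R_B = Pa²(a+3b)/L³ = (-15)·1²·(1+3·3)/4³ = -75/32 kN
  M_B = -Pa²b/L² = -(-15)·1²·3/4² = 45/16 kN·m
Load 2 — triangular load w₀=11 kN/m (0→w₀ over full span):
  R_A = 3w₀L/20 = 3·11·4/20 = 33/5 kN
  M_A = w₀L²/30 = 11·4²/30 = 88/15 kN·m
  R_B = 7w₀L/20 = 7·11·4/20 = 77/5 kN
  M_B = -w₀L²/20 = -11·4²/20 = -44/5 kN·m
Load 3 — uniform load w=-4 kN/m over full span:
  R_A = wL/2 = (-4)·4/2 = -8 kN
  M_A = wL²/12 = (-4)·4²/12 = -16/3 kN·m
  R_B = wL/2 = (-4)·4/2 = -8 kN
  M_B = -wL²/12 = -(-4)·4²/12 = 16/3 kN·m
Load 4 — point force P=-4 kN at a=2 m (b=L-a=2):
  R_A = Pb²(3a+b)/L³ = (-4)·2²·(3·2+2)/4³ = -2 kN
  M_A = Pab²/L² = (-4)·2·2²/4² = -2 kN·m
  R_B = Pa²(a+3b)/L³ = (-4)·2²·(2+3·2)/4³ = -2 kN
  M_B = -Pa²b/L² = -(-4)·2²·2/4² = 2 kN·m
Superposition: R_A = -2569/160 kN, M_A = -2377/240 kN·m, R_B = 489/160 kN, M_B = 323/240 kN·m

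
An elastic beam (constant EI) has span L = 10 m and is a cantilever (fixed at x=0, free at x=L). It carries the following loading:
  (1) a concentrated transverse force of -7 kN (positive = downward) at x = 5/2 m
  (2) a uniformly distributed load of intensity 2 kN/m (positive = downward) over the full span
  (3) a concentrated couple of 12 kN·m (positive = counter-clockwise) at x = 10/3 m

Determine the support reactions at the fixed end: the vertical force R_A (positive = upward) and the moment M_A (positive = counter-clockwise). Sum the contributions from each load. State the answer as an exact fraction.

Load 1 — point force P=-7 kN at a=5/2 m (b=L-a=15/2):
  R_A = P = (-7) = -7 kN
  M_A = Pa = (-7)·(5/2) = -35/2 kN·m
Load 2 — uniform load w=2 kN/m over full span:
  R_A = wL = 2·10 = 20 kN
  M_A = wL²/2 = 2·10²/2 = 100 kN·m
Load 3 — applied couple M₀=12 kN·m at a=10/3 m (b=L-a=20/3):
  R_A = 0 kN
  M_A = -M₀ = -12 kN·m
Superposition: R_A = 13 kN, M_A = 141/2 kN·m

R_A = 13 kN, M_A = 141/2 kN·m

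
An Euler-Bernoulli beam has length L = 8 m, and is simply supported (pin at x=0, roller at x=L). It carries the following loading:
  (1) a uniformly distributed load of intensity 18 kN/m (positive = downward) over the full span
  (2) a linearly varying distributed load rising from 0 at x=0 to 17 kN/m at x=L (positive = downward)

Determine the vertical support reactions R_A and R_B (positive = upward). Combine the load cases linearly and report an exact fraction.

R_A = 284/3 kN, R_B = 352/3 kN

Load 1 — uniform load w=18 kN/m over full span:
  R_A = wL/2 = 18·8/2 = 72 kN
  R_B = wL/2 = 18·8/2 = 72 kN
Load 2 — triangular load w₀=17 kN/m (0→w₀ over full span):
  R_A = w₀L/6 = 17·8/6 = 68/3 kN
  R_B = w₀L/3 = 17·8/3 = 136/3 kN
Superposition: R_A = 284/3 kN, R_B = 352/3 kN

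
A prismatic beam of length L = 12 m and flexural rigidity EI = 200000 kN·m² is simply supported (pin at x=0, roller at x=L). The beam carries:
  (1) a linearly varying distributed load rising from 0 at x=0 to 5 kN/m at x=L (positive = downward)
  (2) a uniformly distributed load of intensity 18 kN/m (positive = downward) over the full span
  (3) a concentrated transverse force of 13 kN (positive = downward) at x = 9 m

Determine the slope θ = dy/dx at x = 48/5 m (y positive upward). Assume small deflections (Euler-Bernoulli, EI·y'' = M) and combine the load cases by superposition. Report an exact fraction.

Load 1 — triangular load w₀=5 kN/m (0→w₀ over full span):
  θ_1 = -w₀(7L⁴-30L²x²+15x⁴)/(360LEI) = -5·(7·12⁴-30·12²·(48/5)²+15·(48/5)⁴)/(360·12·200000) = 2271/3125000 rad
Load 2 — uniform load w=18 kN/m over full span:
  θ_2 = -w(L³-6Lx²+4x³)/(24EI) = -18·(12³-6·12·(48/5)²+4·(48/5)³)/(24·200000) = 8019/1562500 rad
Load 3 — point force P=13 kN at a=9 m (b=L-a=3):
  θ_3 = -Pa(2L²-6Lx+3x²+a²)/(6LEI)  [x>a] = -13·9·(2·12²-6·12·(48/5)+3·(48/5)²+9²)/(6·12·200000) = 14859/40000000 rad
Superposition: θ = Σ θ_i = 1246071/200000000 rad ≈ 0.006230 rad

θ(48/5) = 1246071/200000000 rad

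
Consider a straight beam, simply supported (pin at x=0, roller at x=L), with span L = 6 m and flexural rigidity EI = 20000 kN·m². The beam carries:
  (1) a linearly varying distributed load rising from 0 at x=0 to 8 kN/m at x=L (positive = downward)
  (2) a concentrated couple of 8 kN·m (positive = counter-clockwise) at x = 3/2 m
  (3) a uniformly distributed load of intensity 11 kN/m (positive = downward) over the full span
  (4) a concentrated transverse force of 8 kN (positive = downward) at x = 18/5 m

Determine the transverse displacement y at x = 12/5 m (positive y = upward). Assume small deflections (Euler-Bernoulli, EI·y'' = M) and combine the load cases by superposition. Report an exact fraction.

y(12/5) = -4033899/312500000 m

Load 1 — triangular load w₀=8 kN/m (0→w₀ over full span):
  y_1 = -w₀x(7L⁴-10L²x²+3x⁴)/(360LEI) = -8·(12/5)·(7·6⁴-10·6²·(12/5)²+3·(12/5)⁴)/(360·6·20000) = -30807/9765625 m
Load 2 — applied couple M₀=8 kN·m at a=3/2 m (b=L-a=9/2):
  y_2 = (M₀x³/(6L)-M₀(x-a)²/2+C₁x)/EI  [x>a] with C₁=M₀(3b²-L²)/(6L)=11/2 = (8·(12/5)³/(6·6)-8·((12/5)-(3/2))²/2+(11/2)·(12/5))/20000 = 1629/2500000 m
Load 3 — uniform load w=11 kN/m over full span:
  y_3 = -wx(L³-2Lx²+x³)/(24EI) = -11·(12/5)·(6³-2·6·(12/5)²+(12/5)³)/(24·20000) = -27621/3125000 m
Load 4 — point force P=8 kN at a=18/5 m (b=L-a=12/5):
  y_4 = -Pbx(L²-b²-x²)/(6LEI)  [x≤a] = -8·(12/5)·(12/5)·(6²-(12/5)²-(12/5)²)/(6·6·20000) = -612/390625 m
Superposition: y = Σ y_i = -4033899/312500000 m ≈ -0.012908 m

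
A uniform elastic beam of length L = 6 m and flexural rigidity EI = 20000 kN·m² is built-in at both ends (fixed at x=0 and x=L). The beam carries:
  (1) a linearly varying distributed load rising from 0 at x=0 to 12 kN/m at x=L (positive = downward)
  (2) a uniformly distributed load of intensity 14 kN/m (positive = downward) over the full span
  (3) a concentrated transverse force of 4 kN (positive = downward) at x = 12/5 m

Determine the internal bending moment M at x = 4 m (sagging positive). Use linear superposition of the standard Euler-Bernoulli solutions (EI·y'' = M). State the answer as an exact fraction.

Load 1 — triangular load w₀=12 kN/m (0→w₀ over full span):
  M_1 = 3w₀Lx/20 - w₀L²/30 - w₀x³/(6L) = 3·12·6·4/20 - 12·6²/30 - 12·4³/(6·6) = 112/15 kN·m
Load 2 — uniform load w=14 kN/m over full span:
  M_2 = wLx/2 - wL²/12 - wx²/2 = 14·6·4/2 - 14·6²/12 - 14·4²/2 = 14 kN·m
Load 3 — point force P=4 kN at a=12/5 m (b=L-a=18/5):
  M_3 = Pa²(a+3b)(L-x)/L³ - Pa²b/L²  [x>a] = 4·(12/5)²·((12/5)+3·(18/5))·(6-4)/6³ - 4·(12/5)²·(18/5)/6² = 64/125 kN·m
Superposition: M = Σ M_i = 8242/375 kN·m ≈ 21.978667 kN·m

M(4) = 8242/375 kN·m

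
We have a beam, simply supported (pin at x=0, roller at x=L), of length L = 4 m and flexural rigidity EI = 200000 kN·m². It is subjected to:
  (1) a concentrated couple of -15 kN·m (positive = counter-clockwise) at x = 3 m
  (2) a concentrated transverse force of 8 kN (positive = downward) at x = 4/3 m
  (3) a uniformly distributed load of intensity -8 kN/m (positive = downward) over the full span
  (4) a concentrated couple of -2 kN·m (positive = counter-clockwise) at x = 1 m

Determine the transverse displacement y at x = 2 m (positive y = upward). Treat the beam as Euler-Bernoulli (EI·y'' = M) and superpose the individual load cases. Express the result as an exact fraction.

y(2) = 1771/12960000 m

Load 1 — applied couple M₀=-15 kN·m at a=3 m (b=L-a=1):
  y_1 = (M₀x³/(6L)+C₁x)/EI  [x≤a] with C₁=M₀(3b²-L²)/(6L)=65/8 = ((-15)·2³/(6·4)+(65/8)·2)/200000 = 9/160000 m
Load 2 — point force P=8 kN at a=4/3 m (b=L-a=8/3):
  y_2 = -Pa(L-x)(2Lx-a²-x²)/(6LEI)  [x>a] = -8·(4/3)·(4-2)·(2·4·2-(4/3)²-2²)/(6·4·200000) = -23/506250 m
Load 3 — uniform load w=-8 kN/m over full span:
  y_3 = -wx(L³-2Lx²+x³)/(24EI) = -(-8)·2·(4³-2·4·2²+2³)/(24·200000) = 1/7500 m
Load 4 — applied couple M₀=-2 kN·m at a=1 m (b=L-a=3):
  y_4 = (M₀x³/(6L)-M₀(x-a)²/2+C₁x)/EI  [x>a] with C₁=M₀(3b²-L²)/(6L)=-11/12 = ((-2)·2³/(6·4)-(-2)·(2-1)²/2+(-11/12)·2)/200000 = -3/400000 m
Superposition: y = Σ y_i = 1771/12960000 m ≈ 0.000137 m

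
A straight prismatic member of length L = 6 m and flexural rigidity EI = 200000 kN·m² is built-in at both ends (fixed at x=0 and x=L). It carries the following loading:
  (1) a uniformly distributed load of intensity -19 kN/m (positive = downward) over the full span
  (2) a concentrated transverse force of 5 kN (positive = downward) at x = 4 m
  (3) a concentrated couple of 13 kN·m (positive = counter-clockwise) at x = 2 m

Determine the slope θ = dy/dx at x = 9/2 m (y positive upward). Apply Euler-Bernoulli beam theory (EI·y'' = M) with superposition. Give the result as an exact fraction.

Load 1 — uniform load w=-19 kN/m over full span:
  θ_1 = -wx(L-x)(L-2x)/(12EI) = -(-19)·(9/2)·(6-(9/2))·(6-2·(9/2))/(12·200000) = -513/3200000 rad
Load 2 — point force P=5 kN at a=4 m (b=L-a=2):
  θ_2 = Pa²(L-x)(2bL-(3b+a)(L-x))/(2L³EI)  [x>a] = 5·4²·(6-(9/2))·(2·2·6-(3·2+4)·(6-(9/2)))/(2·6³·200000) = 1/80000 rad
Load 3 — applied couple M₀=13 kN·m at a=2 m (b=L-a=4):
  θ_3 = (R_Ax²/2 - M_Ax - M₀(x-a))/EI  [x>a] with R_A=26/9, M_A=0 = ((26/9)·(9/2)²/2 - 0·(9/2) - 13·((9/2)-2))/200000 = -13/800000 rad
Superposition: θ = Σ θ_i = -21/128000 rad ≈ -0.000164 rad

θ(9/2) = -21/128000 rad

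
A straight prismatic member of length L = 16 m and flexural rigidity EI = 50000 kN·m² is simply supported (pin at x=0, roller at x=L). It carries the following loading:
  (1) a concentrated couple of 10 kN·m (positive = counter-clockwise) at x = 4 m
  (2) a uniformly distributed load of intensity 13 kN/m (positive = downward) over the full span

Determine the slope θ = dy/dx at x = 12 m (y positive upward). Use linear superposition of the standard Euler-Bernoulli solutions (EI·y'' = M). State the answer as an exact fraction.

Load 1 — applied couple M₀=10 kN·m at a=4 m (b=L-a=12):
  θ_1 = (M₀x²/(2L)-M₀(x-a)+C₁)/EI  [x>a] with C₁=M₀(3b²-L²)/(6L)=55/3 = (10·12²/(2·16)-10·(12-4)+(55/3))/50000 = -1/3000 rad
Load 2 — uniform load w=13 kN/m over full span:
  θ_2 = -w(L³-6Lx²+4x³)/(24EI) = -13·(16³-6·16·12²+4·12³)/(24·50000) = 286/9375 rad
Superposition: θ = Σ θ_i = 2263/75000 rad ≈ 0.030173 rad

θ(12) = 2263/75000 rad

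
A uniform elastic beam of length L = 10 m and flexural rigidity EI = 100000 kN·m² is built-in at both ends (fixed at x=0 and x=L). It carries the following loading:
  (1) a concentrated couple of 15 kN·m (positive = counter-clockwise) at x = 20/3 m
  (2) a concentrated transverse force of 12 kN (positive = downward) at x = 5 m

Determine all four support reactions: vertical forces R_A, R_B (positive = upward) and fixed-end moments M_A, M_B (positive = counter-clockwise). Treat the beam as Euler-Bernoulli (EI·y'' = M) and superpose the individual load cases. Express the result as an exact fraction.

R_A = 8 kN, M_A = 20 kN·m, R_B = 4 kN, M_B = -15 kN·m

Load 1 — applied couple M₀=15 kN·m at a=20/3 m (b=L-a=10/3):
  R_A = 6M₀ab/L³ = 6·15·(20/3)·(10/3)/10³ = 2 kN
  M_A = M₀b(2a-b)/L² = 15·(10/3)·(2·(20/3)-(10/3))/10² = 5 kN·m
  R_B = -6M₀ab/L³ = -6·15·(20/3)·(10/3)/10³ = -2 kN
  M_B = M₀a(2b-a)/L² = 15·(20/3)·(2·(10/3)-(20/3))/10² = 0 kN·m
Load 2 — point force P=12 kN at a=5 m (b=L-a=5):
  R_A = Pb²(3a+b)/L³ = 12·5²·(3·5+5)/10³ = 6 kN
  M_A = Pab²/L² = 12·5·5²/10² = 15 kN·m
  R_B = Pa²(a+3b)/L³ = 12·5²·(5+3·5)/10³ = 6 kN
  M_B = -Pa²b/L² = -12·5²·5/10² = -15 kN·m
Superposition: R_A = 8 kN, M_A = 20 kN·m, R_B = 4 kN, M_B = -15 kN·m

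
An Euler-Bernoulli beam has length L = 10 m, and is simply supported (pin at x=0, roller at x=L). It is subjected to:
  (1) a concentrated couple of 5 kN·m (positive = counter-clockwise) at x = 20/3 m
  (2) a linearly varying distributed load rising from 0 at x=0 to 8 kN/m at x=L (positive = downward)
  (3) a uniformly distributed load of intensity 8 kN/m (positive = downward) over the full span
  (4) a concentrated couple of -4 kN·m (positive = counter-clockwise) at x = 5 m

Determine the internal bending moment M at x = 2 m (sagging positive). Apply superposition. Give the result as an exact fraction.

Load 1 — applied couple M₀=5 kN·m at a=20/3 m (b=L-a=10/3):
  M_1 = M₀x/L  [x≤a] = 5·2/10 = 1 kN·m
Load 2 — triangular load w₀=8 kN/m (0→w₀ over full span):
  M_2 = w₀Lx/6 - w₀x³/(6L) = 8·10·2/6 - 8·2³/(6·10) = 128/5 kN·m
Load 3 — uniform load w=8 kN/m over full span:
  M_3 = wx(L-x)/2 = 8·2·(10-2)/2 = 64 kN·m
Load 4 — applied couple M₀=-4 kN·m at a=5 m (b=L-a=5):
  M_4 = M₀x/L  [x≤a] = (-4)·2/10 = -4/5 kN·m
Superposition: M = Σ M_i = 449/5 kN·m ≈ 89.800000 kN·m

M(2) = 449/5 kN·m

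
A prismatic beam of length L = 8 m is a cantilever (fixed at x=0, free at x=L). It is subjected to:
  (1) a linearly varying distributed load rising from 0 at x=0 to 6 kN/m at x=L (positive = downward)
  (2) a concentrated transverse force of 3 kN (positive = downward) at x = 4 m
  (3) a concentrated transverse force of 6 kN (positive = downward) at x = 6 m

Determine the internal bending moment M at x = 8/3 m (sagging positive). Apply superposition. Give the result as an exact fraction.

M(8/3) = -2440/27 kN·m

Load 1 — triangular load w₀=6 kN/m (0→w₀ over full span):
  M_1 = w₀Lx/2 - w₀L²/3 - w₀x³/(6L) = 6·8·(8/3)/2 - 6·8²/3 - 6·(8/3)³/(6·8) = -1792/27 kN·m
Load 2 — point force P=3 kN at a=4 m (b=L-a=4):
  M_2 = -P(a-x)  [x≤a] = -3·(4-(8/3)) = -4 kN·m
Load 3 — point force P=6 kN at a=6 m (b=L-a=2):
  M_3 = -P(a-x)  [x≤a] = -6·(6-(8/3)) = -20 kN·m
Superposition: M = Σ M_i = -2440/27 kN·m ≈ -90.370370 kN·m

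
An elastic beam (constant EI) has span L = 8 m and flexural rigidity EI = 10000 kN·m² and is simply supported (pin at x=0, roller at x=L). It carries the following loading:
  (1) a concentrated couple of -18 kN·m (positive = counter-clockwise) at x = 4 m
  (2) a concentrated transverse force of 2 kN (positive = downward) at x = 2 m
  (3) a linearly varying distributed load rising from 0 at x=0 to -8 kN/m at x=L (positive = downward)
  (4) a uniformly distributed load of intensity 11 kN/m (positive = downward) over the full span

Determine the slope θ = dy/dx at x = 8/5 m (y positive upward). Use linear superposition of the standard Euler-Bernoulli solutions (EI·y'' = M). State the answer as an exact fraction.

Load 1 — applied couple M₀=-18 kN·m at a=4 m (b=L-a=4):
  θ_1 = (M₀x²/(2L)+C₁)/EI  [x≤a] with C₁=M₀(3b²-L²)/(6L)=6 = ((-18)·(8/5)²/(2·8)+6)/10000 = 39/125000 rad
Load 2 — point force P=2 kN at a=2 m (b=L-a=6):
  θ_2 = -Pb(L²-b²-3x²)/(6LEI)  [x≤a] = -2·6·(8²-6²-3·(8/5)²)/(6·8·10000) = -127/250000 rad
Load 3 — triangular load w₀=-8 kN/m (0→w₀ over full span):
  θ_3 = -w₀(7L⁴-30L²x²+15x⁴)/(360LEI) = -(-8)·(7·8⁴-30·8²·(8/5)²+15·(8/5)⁴)/(360·8·10000) = 23296/3515625 rad
Load 4 — uniform load w=11 kN/m over full span:
  θ_4 = -w(L³-6Lx²+4x³)/(24EI) = -11·(8³-6·8·(8/5)²+4·(8/5)³)/(24·10000) = -1452/78125 rad
Superposition: θ = Σ θ_i = -683729/56250000 rad ≈ -0.012155 rad

θ(8/5) = -683729/56250000 rad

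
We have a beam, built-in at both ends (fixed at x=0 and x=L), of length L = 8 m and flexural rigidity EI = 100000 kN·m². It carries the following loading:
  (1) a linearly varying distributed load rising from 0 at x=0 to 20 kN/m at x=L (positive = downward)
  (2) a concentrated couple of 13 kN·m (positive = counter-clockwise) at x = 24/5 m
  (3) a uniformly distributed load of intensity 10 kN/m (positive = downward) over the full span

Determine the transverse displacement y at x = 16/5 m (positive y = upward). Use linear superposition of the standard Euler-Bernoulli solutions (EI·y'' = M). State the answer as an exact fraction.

Load 1 — triangular load w₀=20 kN/m (0→w₀ over full span):
  y_1 = -w₀x²(L-x)²(x+2L)/(120LEI) = -20·(16/5)²·(8-(16/5))²·((16/5)+2·8)/(120·8·100000) = -9216/9765625 m
Load 2 — applied couple M₀=13 kN·m at a=24/5 m (b=L-a=16/5):
  y_2 = (R_Ax³/6 - M_Ax²/2)/EI  [x≤a] with R_A=117/50, M_A=104/25 = ((117/50)·(16/5)³/6 - (104/25)·(16/5)²/2)/100000 = -832/9765625 m
Load 3 — uniform load w=10 kN/m over full span:
  y_3 = -wx²(L-x)²/(24EI) = -10·(16/5)²·(8-(16/5))²/(24·100000) = -384/390625 m
Superposition: y = Σ y_i = -19648/9765625 m ≈ -0.002012 m

y(16/5) = -19648/9765625 m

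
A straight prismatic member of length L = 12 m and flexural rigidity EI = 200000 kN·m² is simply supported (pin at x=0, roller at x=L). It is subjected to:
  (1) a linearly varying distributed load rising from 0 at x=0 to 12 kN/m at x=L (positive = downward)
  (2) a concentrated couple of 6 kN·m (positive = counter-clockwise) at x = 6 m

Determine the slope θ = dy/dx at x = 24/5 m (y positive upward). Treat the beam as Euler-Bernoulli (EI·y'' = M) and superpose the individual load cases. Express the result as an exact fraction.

θ(24/5) = -91299/125000000 rad

Load 1 — triangular load w₀=12 kN/m (0→w₀ over full span):
  θ_1 = -w₀(7L⁴-30L²x²+15x⁴)/(360LEI) = -12·(7·12⁴-30·12²·(24/5)²+15·(24/5)⁴)/(360·12·200000) = -2907/3906250 rad
Load 2 — applied couple M₀=6 kN·m at a=6 m (b=L-a=6):
  θ_2 = (M₀x²/(2L)+C₁)/EI  [x≤a] with C₁=M₀(3b²-L²)/(6L)=-3 = (6·(24/5)²/(2·12)+(-3))/200000 = 69/5000000 rad
Superposition: θ = Σ θ_i = -91299/125000000 rad ≈ -0.000730 rad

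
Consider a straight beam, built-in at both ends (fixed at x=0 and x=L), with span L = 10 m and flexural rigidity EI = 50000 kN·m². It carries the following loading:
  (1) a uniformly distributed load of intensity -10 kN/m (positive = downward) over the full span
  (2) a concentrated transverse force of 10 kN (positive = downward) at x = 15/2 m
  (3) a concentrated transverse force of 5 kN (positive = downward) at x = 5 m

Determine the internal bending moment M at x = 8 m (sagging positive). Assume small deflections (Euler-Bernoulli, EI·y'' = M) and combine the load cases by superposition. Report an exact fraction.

M(8) = 235/48 kN·m

Load 1 — uniform load w=-10 kN/m over full span:
  M_1 = wLx/2 - wL²/12 - wx²/2 = (-10)·10·8/2 - (-10)·10²/12 - (-10)·8²/2 = 10/3 kN·m
Load 2 — point force P=10 kN at a=15/2 m (b=L-a=5/2):
  M_2 = Pa²(a+3b)(L-x)/L³ - Pa²b/L²  [x>a] = 10·(15/2)²·((15/2)+3·(5/2))·(10-8)/10³ - 10·(15/2)²·(5/2)/10² = 45/16 kN·m
Load 3 — point force P=5 kN at a=5 m (b=L-a=5):
  M_3 = Pa²(a+3b)(L-x)/L³ - Pa²b/L²  [x>a] = 5·5²·(5+3·5)·(10-8)/10³ - 5·5²·5/10² = -5/4 kN·m
Superposition: M = Σ M_i = 235/48 kN·m ≈ 4.895833 kN·m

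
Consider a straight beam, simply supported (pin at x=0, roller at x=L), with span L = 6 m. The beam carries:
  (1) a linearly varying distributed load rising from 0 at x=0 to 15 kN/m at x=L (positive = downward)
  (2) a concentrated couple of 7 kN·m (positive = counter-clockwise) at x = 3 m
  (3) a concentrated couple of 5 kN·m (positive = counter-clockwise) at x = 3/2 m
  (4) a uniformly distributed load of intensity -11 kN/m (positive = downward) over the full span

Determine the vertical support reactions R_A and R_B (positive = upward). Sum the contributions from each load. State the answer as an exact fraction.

R_A = -16 kN, R_B = -5 kN

Load 1 — triangular load w₀=15 kN/m (0→w₀ over full span):
  R_A = w₀L/6 = 15·6/6 = 15 kN
  R_B = w₀L/3 = 15·6/3 = 30 kN
Load 2 — applied couple M₀=7 kN·m at a=3 m (b=L-a=3):
  R_A = M₀/L = 7/6 kN
  R_B = -M₀/L = -7/6 kN
Load 3 — applied couple M₀=5 kN·m at a=3/2 m (b=L-a=9/2):
  R_A = M₀/L = 5/6 kN
  R_B = -M₀/L = -5/6 kN
Load 4 — uniform load w=-11 kN/m over full span:
  R_A = wL/2 = (-11)·6/2 = -33 kN
  R_B = wL/2 = (-11)·6/2 = -33 kN
Superposition: R_A = -16 kN, R_B = -5 kN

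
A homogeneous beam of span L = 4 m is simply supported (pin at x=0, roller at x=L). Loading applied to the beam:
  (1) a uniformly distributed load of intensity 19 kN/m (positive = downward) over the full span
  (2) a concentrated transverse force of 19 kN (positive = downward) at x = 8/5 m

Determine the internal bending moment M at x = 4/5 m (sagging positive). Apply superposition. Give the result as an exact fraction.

Load 1 — uniform load w=19 kN/m over full span:
  M_1 = wx(L-x)/2 = 19·(4/5)·(4-(4/5))/2 = 608/25 kN·m
Load 2 — point force P=19 kN at a=8/5 m (b=L-a=12/5):
  M_2 = Pbx/L  [x≤a] = 19·(12/5)·(4/5)/4 = 228/25 kN·m
Superposition: M = Σ M_i = 836/25 kN·m ≈ 33.440000 kN·m

M(4/5) = 836/25 kN·m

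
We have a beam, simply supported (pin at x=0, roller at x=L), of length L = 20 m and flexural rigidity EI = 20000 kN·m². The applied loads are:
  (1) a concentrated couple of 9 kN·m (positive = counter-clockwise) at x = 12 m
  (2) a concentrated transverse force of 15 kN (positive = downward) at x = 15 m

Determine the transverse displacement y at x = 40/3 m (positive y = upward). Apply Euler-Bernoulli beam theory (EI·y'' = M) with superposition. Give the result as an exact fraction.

y(40/3) = -45407/540000 m

Load 1 — applied couple M₀=9 kN·m at a=12 m (b=L-a=8):
  y_1 = (M₀x³/(6L)-M₀(x-a)²/2+C₁x)/EI  [x>a] with C₁=M₀(3b²-L²)/(6L)=-78/5 = (9·(40/3)³/(6·20)-9·((40/3)-12)²/2+(-78/5)·(40/3))/20000 = -43/22500 m
Load 2 — point force P=15 kN at a=15 m (b=L-a=5):
  y_2 = -Pbx(L²-b²-x²)/(6LEI)  [x≤a] = -15·5·(40/3)·(20²-5²-(40/3)²)/(6·20·20000) = -71/864 m
Superposition: y = Σ y_i = -45407/540000 m ≈ -0.084087 m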